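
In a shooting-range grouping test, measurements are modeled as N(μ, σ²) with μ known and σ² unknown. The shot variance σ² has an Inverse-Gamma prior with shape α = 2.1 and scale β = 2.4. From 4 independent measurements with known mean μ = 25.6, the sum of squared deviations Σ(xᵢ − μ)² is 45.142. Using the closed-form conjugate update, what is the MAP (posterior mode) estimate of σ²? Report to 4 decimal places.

With known mean μ and an Inverse-Gamma(α, β) prior on σ², the Normal likelihood is conjugate: posterior is Inv-Gamma(α + n/2, β + Σ(xᵢ−μ)²/2).
Posterior: Inv-Gamma(2.1 + 4/2, 2.4 + 45.142/2) = Inv-Gamma(4.10, 24.9710).
Mode = β/(α+1) = 24.9710/5.10 = 4.8963.

4.8963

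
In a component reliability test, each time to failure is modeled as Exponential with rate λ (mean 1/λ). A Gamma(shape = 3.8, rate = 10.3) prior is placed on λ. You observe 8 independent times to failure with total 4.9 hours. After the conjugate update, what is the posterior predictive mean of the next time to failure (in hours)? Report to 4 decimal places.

With a Gamma(shape α, rate β) prior on the exponential rate λ, the posterior after n observations with total T = Σxᵢ is Gamma(α+n, β+T).
Posterior: Gamma(3.8+8, 10.3+4.9) = Gamma(11.8, 15.2).
The predictive distribution for the next observation is Lomax; its mean is β/(α−1) = 15.2/10.8 = 1.4074.

1.4074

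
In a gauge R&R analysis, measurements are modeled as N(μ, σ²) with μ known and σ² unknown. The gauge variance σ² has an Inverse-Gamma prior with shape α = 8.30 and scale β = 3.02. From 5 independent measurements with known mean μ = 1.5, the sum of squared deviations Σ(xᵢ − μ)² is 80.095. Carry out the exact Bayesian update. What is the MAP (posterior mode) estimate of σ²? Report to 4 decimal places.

With known mean μ and an Inverse-Gamma(α, β) prior on σ², the Normal likelihood is conjugate: posterior is Inv-Gamma(α + n/2, β + Σ(xᵢ−μ)²/2).
Posterior: Inv-Gamma(8.30 + 5/2, 3.02 + 80.095/2) = Inv-Gamma(10.80, 43.0675).
Mode = β/(α+1) = 43.0675/11.80 = 3.6498.

3.6498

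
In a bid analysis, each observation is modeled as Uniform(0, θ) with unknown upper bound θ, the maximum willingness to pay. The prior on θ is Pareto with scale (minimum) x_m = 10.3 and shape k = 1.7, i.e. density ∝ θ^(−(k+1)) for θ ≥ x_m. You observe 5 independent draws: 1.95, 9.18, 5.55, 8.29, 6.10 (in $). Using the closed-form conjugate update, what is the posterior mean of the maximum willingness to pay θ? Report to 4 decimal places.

A Pareto(scale x_m, shape k) prior on the upper bound θ of Uniform(0, θ) is conjugate: posterior is Pareto(max(x_m, max xᵢ), k + n).
Sample maximum = 9.18; prior scale x_m = 10.3 → posterior scale = max = 10.30.
Posterior shape = 1.7 + 5 = 6.7.
E[θ|data] = k·x_m/(k−1) = 6.7·10.30/5.7 = 12.1070.

12.1070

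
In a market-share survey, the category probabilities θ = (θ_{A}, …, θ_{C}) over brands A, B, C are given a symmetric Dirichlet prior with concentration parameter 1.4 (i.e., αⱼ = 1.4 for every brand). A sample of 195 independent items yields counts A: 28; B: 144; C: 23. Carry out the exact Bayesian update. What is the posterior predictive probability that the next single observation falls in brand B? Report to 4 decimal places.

0.7299

The Dirichlet prior is conjugate to the Multinomial likelihood: each posterior αⱼ = prior αⱼ + observed count nⱼ.
Posterior concentration: (29.4, 145.4, 24.4), total = 199.2.
P(next = B | data) = α_{B}/Σα = 0.7299.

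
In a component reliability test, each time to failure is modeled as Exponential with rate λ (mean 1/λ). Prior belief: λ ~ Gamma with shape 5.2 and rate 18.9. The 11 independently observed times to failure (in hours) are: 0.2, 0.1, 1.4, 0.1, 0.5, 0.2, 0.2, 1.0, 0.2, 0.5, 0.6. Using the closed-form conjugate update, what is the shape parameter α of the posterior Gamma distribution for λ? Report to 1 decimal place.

16.2

With a Gamma(shape α, rate β) prior on the exponential rate λ, the posterior after n observations with total T = Σxᵢ is Gamma(α+n, β+T).
Sum of observations T = 5.0 hours; n = 11.
Posterior: Gamma(5.2+11, 18.9+5.0) = Gamma(16.2, 23.9).
Posterior α = 16.2.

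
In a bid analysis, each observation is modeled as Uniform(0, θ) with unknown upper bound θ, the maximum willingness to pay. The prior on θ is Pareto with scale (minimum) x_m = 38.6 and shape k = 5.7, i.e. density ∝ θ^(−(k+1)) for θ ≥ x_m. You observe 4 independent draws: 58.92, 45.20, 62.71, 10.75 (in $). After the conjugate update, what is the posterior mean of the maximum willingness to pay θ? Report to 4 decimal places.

69.9180

A Pareto(scale x_m, shape k) prior on the upper bound θ of Uniform(0, θ) is conjugate: posterior is Pareto(max(x_m, max xᵢ), k + n).
Sample maximum = 62.71; prior scale x_m = 38.6 → posterior scale = max = 62.71.
Posterior shape = 5.7 + 4 = 9.7.
E[θ|data] = k·x_m/(k−1) = 9.7·62.71/8.7 = 69.9180.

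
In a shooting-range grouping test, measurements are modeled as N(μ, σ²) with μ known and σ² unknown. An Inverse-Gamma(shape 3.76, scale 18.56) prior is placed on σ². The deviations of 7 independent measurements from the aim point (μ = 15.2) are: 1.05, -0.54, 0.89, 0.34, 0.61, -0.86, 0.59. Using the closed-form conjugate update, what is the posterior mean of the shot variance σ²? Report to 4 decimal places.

3.2653

With known mean μ and an Inverse-Gamma(α, β) prior on σ², the Normal likelihood is conjugate: posterior is Inv-Gamma(α + n/2, β + Σ(xᵢ−μ)²/2).
Σ(xᵢ−μ)² = (1.05)² + (-0.54)² + (0.89)² + (0.34)² + (0.61)² + (-0.86)² + (0.59)² = 3.7616.
Posterior: Inv-Gamma(3.76 + 7/2, 18.56 + 3.7616/2) = Inv-Gamma(7.26, 20.44080).
E[σ²|data] = β/(α−1) = 20.44080/6.26 = 3.2653.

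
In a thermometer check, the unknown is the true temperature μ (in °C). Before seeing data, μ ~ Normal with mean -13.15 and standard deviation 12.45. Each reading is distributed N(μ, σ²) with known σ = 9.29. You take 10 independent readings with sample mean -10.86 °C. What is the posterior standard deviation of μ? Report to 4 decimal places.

2.8592

For Normal data with known variance σ², a Normal(μ₀, σ₀²) prior on μ is conjugate. Posterior precision = 1/σ₀² + n/σ²; posterior mean is the precision-weighted average of μ₀ and x̄.
σ₀² = 12.45² = 155.0025, σ² = 9.29² = 86.3041; σ² + n·σ₀² = 86.3041 + 10·155.0025 = 1636.3291.
Posterior precision = 1/σ₀² + n/σ² = 1/155.0025 + 10/86.3041 = (σ² + n·σ₀²)/(σ₀²σ²) = 1636.3291/(155.0025·86.3041); posterior variance σₙ² = σ₀²σ²/(σ² + n·σ₀²) = 155.0025·86.3041/1636.3291 = 8.175221.
Posterior SD = √σₙ² = √(155.0025·86.3041/1636.3291) = 2.8592.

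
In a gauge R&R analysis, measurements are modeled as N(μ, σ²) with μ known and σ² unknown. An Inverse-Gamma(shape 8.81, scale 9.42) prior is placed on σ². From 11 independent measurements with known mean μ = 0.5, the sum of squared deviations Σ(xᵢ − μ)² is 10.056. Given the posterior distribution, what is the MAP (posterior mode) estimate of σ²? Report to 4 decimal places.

With known mean μ and an Inverse-Gamma(α, β) prior on σ², the Normal likelihood is conjugate: posterior is Inv-Gamma(α + n/2, β + Σ(xᵢ−μ)²/2).
Posterior: Inv-Gamma(8.81 + 11/2, 9.42 + 10.056/2) = Inv-Gamma(14.31, 14.4480).
Mode = β/(α+1) = 14.4480/15.31 = 0.9437.

0.9437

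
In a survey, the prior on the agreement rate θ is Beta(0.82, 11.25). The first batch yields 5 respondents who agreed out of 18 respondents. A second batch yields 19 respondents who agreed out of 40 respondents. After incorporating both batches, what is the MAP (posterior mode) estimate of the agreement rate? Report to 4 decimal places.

0.3499

The Beta prior is conjugate to a Binomial/Bernoulli likelihood; the update adds successes to α and failures to β.
After batch 1: Beta(0.82+5, 11.25+13) = Beta(5.82, 24.25).
After batch 2: Beta(5.82+19, 24.25+21) = Beta(24.82, 45.25).
Mode of Beta(a,b) for a,b>1 is (a−1)/(a+b−2) = 23.82/68.07 = 0.3499.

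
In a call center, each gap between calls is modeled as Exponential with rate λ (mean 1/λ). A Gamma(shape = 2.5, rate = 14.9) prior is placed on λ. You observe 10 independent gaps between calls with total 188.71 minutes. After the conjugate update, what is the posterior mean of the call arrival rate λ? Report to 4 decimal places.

With a Gamma(shape α, rate β) prior on the exponential rate λ, the posterior after n observations with total T = Σxᵢ is Gamma(α+n, β+T).
Posterior: Gamma(2.5+10, 14.9+188.71) = Gamma(12.5, 203.61).
Posterior mean of λ = α/β = 12.5/203.61 = 0.0614.

0.0614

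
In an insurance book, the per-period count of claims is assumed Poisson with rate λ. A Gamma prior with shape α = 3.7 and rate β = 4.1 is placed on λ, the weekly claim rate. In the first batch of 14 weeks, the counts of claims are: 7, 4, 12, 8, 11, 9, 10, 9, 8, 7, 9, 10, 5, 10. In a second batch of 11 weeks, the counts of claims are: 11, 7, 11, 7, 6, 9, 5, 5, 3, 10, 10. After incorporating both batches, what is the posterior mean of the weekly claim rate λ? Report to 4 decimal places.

With a Gamma(shape α, rate β) prior, the Poisson likelihood is conjugate: the posterior is Gamma(α + ΣXᵢ, β + n).
Batch 1: sum of counts S = 119 over n = 14 weeks.
After batch 1: Gamma(α+S, β+n) = Gamma(3.7+119, 4.1+14) = Gamma(122.7, 18.1).
Batch 2: sum of counts S = 84 over n = 11 weeks.
After batch 2: Gamma(α+S, β+n) = Gamma(122.7+84, 18.1+11) = Gamma(206.7, 29.1).
Posterior mean = α/β = 206.7/29.1 = 7.1031.

7.1031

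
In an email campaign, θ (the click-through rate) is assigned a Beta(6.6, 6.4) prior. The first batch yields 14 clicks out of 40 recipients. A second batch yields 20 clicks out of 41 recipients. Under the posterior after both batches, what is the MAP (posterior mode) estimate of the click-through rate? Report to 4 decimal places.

The Beta prior is conjugate to a Binomial/Bernoulli likelihood; the update adds successes to α and failures to β.
After batch 1: Beta(6.6+14, 6.4+26) = Beta(20.6, 32.4).
After batch 2: Beta(20.6+20, 32.4+21) = Beta(40.6, 53.4).
Mode of Beta(a,b) for a,b>1 is (a−1)/(a+b−2) = 39.6/92.0 = 0.4304.

0.4304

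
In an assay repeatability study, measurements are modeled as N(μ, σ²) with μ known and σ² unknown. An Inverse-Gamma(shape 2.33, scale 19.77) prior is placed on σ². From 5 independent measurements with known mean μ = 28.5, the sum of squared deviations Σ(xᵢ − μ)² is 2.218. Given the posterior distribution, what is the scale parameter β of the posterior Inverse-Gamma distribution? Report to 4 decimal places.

With known mean μ and an Inverse-Gamma(α, β) prior on σ², the Normal likelihood is conjugate: posterior is Inv-Gamma(α + n/2, β + Σ(xᵢ−μ)²/2).
Posterior: Inv-Gamma(2.33 + 5/2, 19.77 + 2.218/2) = Inv-Gamma(4.83, 20.8790).
Posterior β = 20.8790.

20.8790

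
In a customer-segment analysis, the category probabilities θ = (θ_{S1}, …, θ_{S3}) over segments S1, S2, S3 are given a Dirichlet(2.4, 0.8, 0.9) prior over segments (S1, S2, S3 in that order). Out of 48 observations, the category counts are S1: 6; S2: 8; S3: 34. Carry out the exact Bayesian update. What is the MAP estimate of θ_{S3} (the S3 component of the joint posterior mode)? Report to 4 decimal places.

The Dirichlet prior is conjugate to the Multinomial likelihood: each posterior αⱼ = prior αⱼ + observed count nⱼ.
Posterior concentration: (8.4, 8.8, 34.9), total = 52.1.
Joint mode component: (α_{S3}−1)/(Σα−K) = 33.9/49.1 = 0.6904.

0.6904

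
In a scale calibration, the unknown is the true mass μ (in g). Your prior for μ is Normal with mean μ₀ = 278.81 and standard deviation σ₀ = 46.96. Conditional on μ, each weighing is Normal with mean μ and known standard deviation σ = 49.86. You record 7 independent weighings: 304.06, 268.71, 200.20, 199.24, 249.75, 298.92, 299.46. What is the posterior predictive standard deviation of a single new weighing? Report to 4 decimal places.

52.8385

For Normal data with known variance σ², a Normal(μ₀, σ₀²) prior on μ is conjugate. Posterior precision = 1/σ₀² + n/σ²; posterior mean is the precision-weighted average of μ₀ and x̄.
σ₀² = 46.96² = 2205.2416, σ² = 49.86² = 2486.0196; σ² + n·σ₀² = 2486.0196 + 7·2205.2416 = 17922.7108.
Posterior precision = 1/σ₀² + n/σ² = 1/2205.2416 + 7/2486.0196 = (σ² + n·σ₀²)/(σ₀²σ²) = 17922.7108/(2205.2416·2486.0196); posterior variance σₙ² = σ₀²σ²/(σ² + n·σ₀²) = 2205.2416·2486.0196/17922.7108 = 305.884188.
Predictive variance for one new observation = σₙ² + σ² = 2205.2416·2486.0196/17922.7108 + 2486.0196 = σ²·(σ₀² + 17922.7108)/17922.7108 = 2486.0196·20127.9524/17922.7108 = 2791.903788; SD = √(2486.0196·20127.9524/17922.7108) = 52.8385.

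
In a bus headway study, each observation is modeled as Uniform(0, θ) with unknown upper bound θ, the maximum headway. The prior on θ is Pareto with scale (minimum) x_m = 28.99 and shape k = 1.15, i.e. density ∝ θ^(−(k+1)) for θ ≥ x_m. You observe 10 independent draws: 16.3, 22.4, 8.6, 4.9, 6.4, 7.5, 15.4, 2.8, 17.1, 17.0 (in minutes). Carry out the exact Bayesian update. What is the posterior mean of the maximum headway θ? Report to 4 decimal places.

A Pareto(scale x_m, shape k) prior on the upper bound θ of Uniform(0, θ) is conjugate: posterior is Pareto(max(x_m, max xᵢ), k + n).
Sample maximum = 22.4; prior scale x_m = 28.99 → posterior scale = max = 28.99.
Posterior shape = 1.15 + 10 = 11.15.
E[θ|data] = k·x_m/(k−1) = 11.15·28.99/10.15 = 31.8462.

31.8462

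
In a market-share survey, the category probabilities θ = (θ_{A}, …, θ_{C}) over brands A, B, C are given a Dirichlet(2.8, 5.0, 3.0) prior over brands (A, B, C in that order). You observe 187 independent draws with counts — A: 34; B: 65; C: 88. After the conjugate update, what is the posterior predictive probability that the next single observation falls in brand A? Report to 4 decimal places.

The Dirichlet prior is conjugate to the Multinomial likelihood: each posterior αⱼ = prior αⱼ + observed count nⱼ.
Posterior concentration: (36.8, 70.0, 91.0), total = 197.8.
P(next = A | data) = α_{A}/Σα = 0.1860.

0.1860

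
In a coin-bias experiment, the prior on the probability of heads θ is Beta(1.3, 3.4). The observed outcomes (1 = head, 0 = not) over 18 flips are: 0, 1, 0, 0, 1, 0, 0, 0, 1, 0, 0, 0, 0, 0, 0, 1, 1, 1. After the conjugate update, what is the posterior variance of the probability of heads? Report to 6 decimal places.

The Beta prior is conjugate to a Binomial/Bernoulli likelihood; the update adds successes to α and failures to β.
Posterior: Beta(α+k, β+n−k) = Beta(1.3+6, 3.4+12) = Beta(7.3, 15.4).
Var = αβ/((α+β)²(α+β+1)) = 7.3·15.4/(22.7²·23.7) = 0.009205.

0.009205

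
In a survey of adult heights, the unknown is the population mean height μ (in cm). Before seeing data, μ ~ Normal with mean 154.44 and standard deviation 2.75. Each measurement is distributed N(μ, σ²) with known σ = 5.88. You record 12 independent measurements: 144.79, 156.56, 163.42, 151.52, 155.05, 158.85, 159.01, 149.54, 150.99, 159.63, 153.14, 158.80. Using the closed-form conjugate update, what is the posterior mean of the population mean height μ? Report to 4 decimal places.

For Normal data with known variance σ², a Normal(μ₀, σ₀²) prior on μ is conjugate. Posterior precision = 1/σ₀² + n/σ²; posterior mean is the precision-weighted average of μ₀ and x̄.
Σxᵢ = 144.79 + 156.56 + 163.42 + 151.52 + 155.05 + 158.85 + 159.01 + 149.54 + 150.99 + 159.63 + 153.14 + 158.80 = 1861.3, so n·x̄ = 1861.3.
σ₀² = 2.75² = 7.5625, σ² = 5.88² = 34.5744; σ² + n·σ₀² = 34.5744 + 12·7.5625 = 125.3244.
Posterior mean = (μ₀/σ₀² + n·x̄/σ²)/(1/σ₀² + n/σ²) = (σ²·μ₀ + σ₀²·n·x̄)/(σ² + n·σ₀²) = (34.5744·154.44 + 7.5625·1861.3)/125.3244 = 19415.751586/125.3244 = 154.9240.

154.9240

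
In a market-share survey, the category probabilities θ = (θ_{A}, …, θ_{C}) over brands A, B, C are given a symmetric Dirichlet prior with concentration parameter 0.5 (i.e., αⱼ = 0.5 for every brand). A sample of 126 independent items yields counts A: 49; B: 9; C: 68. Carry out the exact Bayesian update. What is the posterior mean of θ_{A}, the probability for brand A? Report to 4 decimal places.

0.3882

The Dirichlet prior is conjugate to the Multinomial likelihood: each posterior αⱼ = prior αⱼ + observed count nⱼ.
Posterior concentration: (49.5, 9.5, 68.5), total = 127.5.
E[θ_{A}|data] = α_{A}/Σα = 49.5/127.5 = 0.3882.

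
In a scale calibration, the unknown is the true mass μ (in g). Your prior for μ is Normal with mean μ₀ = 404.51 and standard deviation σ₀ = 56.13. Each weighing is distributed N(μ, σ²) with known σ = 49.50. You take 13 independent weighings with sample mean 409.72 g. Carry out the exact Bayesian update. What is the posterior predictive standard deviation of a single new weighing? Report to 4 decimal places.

For Normal data with known variance σ², a Normal(μ₀, σ₀²) prior on μ is conjugate. Posterior precision = 1/σ₀² + n/σ²; posterior mean is the precision-weighted average of μ₀ and x̄.
σ₀² = 56.13² = 3150.5769, σ² = 49.50² = 2450.25; σ² + n·σ₀² = 2450.25 + 13·3150.5769 = 43407.7497.
Posterior precision = 1/σ₀² + n/σ² = 1/3150.5769 + 13/2450.25 = (σ² + n·σ₀²)/(σ₀²σ²) = 43407.7497/(3150.5769·2450.25); posterior variance σₙ² = σ₀²σ²/(σ² + n·σ₀²) = 3150.5769·2450.25/43407.7497 = 177.841540.
Predictive variance for one new observation = σₙ² + σ² = 3150.5769·2450.25/43407.7497 + 2450.25 = σ²·(σ₀² + 43407.7497)/43407.7497 = 2450.25·46558.3266/43407.7497 = 2628.091540; SD = √(2450.25·46558.3266/43407.7497) = 51.2649.

51.2649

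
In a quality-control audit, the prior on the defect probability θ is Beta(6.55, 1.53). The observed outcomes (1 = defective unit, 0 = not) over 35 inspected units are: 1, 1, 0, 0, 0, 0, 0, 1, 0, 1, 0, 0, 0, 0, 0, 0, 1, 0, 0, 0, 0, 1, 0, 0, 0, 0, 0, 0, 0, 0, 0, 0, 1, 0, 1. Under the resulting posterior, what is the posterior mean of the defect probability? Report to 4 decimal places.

0.3377

The Beta prior is conjugate to a Binomial/Bernoulli likelihood; the update adds successes to α and failures to β.
Posterior: Beta(α+k, β+n−k) = Beta(6.55+8, 1.53+27) = Beta(14.55, 28.53).
Posterior mean = α/(α+β) = 14.55/43.08 = 0.3377.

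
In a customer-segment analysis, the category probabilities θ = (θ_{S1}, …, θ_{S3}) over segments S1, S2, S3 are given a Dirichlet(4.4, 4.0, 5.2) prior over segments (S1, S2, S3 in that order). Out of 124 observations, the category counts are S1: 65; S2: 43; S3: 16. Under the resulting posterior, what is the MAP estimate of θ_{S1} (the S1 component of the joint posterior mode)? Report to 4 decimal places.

0.5082

The Dirichlet prior is conjugate to the Multinomial likelihood: each posterior αⱼ = prior αⱼ + observed count nⱼ.
Posterior concentration: (69.4, 47.0, 21.2), total = 137.6.
Joint mode component: (α_{S1}−1)/(Σα−K) = 68.4/134.6 = 0.5082.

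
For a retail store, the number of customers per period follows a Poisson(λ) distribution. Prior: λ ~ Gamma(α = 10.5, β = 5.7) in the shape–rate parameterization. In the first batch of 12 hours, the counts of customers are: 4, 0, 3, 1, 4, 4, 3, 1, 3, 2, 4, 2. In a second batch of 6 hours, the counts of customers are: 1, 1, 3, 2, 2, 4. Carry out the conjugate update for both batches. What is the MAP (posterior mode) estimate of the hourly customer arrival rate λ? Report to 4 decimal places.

With a Gamma(shape α, rate β) prior, the Poisson likelihood is conjugate: the posterior is Gamma(α + ΣXᵢ, β + n).
Batch 1: sum of counts S = 31 over n = 12 hours.
After batch 1: Gamma(α+S, β+n) = Gamma(10.5+31, 5.7+12) = Gamma(41.5, 17.7).
Batch 2: sum of counts S = 13 over n = 6 hours.
After batch 2: Gamma(α+S, β+n) = Gamma(41.5+13, 17.7+6) = Gamma(54.5, 23.7).
Mode of Gamma(α,β) for α≥1 is (α−1)/β = 53.5/23.7 = 2.2574.

2.2574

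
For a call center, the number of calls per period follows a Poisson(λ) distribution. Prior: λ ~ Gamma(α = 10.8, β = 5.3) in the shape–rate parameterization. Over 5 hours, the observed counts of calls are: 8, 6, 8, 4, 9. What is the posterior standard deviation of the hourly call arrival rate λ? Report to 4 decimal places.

With a Gamma(shape α, rate β) prior, the Poisson likelihood is conjugate: the posterior is Gamma(α + ΣXᵢ, β + n).
Sum of counts S = 35 over n = 5 hours.
Posterior: Gamma(α+S, β+n) = Gamma(10.8+35, 5.3+5) = Gamma(45.8, 10.3).
SD = √α/β = √45.8/10.3 = 0.6570.

0.6570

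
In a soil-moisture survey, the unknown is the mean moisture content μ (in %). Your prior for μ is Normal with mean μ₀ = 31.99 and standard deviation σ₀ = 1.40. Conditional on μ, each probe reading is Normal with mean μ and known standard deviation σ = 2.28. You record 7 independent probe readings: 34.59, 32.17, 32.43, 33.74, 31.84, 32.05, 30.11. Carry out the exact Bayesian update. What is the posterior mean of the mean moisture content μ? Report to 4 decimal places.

32.3008

For Normal data with known variance σ², a Normal(μ₀, σ₀²) prior on μ is conjugate. Posterior precision = 1/σ₀² + n/σ²; posterior mean is the precision-weighted average of μ₀ and x̄.
Σxᵢ = 34.59 + 32.17 + 32.43 + 33.74 + 31.84 + 32.05 + 30.11 = 226.93, so n·x̄ = 226.93.
σ₀² = 1.40² = 1.96, σ² = 2.28² = 5.1984; σ² + n·σ₀² = 5.1984 + 7·1.96 = 18.9184.
Posterior mean = (μ₀/σ₀² + n·x̄/σ²)/(1/σ₀² + n/σ²) = (σ²·μ₀ + σ₀²·n·x̄)/(σ² + n·σ₀²) = (5.1984·31.99 + 1.96·226.93)/18.9184 = 611.079616/18.9184 = 32.3008.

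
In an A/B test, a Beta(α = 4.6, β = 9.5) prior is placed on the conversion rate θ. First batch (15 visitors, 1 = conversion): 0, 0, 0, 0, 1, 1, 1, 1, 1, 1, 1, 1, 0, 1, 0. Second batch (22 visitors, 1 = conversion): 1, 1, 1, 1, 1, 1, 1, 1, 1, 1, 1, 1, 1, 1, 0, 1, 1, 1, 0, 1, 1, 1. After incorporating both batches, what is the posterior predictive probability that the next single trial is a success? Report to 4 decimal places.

The Beta prior is conjugate to a Binomial/Bernoulli likelihood; the update adds successes to α and failures to β.
After batch 1: Beta(4.6+9, 9.5+6) = Beta(13.6, 15.5).
After batch 2: Beta(13.6+20, 15.5+2) = Beta(33.6, 17.5).
For a single future Bernoulli trial, P(success | data) = α/(α+β) = 0.6575.

0.6575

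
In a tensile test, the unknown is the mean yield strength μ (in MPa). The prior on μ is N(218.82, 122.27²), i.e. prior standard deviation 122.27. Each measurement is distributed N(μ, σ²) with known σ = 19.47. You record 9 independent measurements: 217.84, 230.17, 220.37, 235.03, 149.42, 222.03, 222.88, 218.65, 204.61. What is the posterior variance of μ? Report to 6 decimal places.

42.001764

For Normal data with known variance σ², a Normal(μ₀, σ₀²) prior on μ is conjugate. Posterior precision = 1/σ₀² + n/σ²; posterior mean is the precision-weighted average of μ₀ and x̄.
σ₀² = 122.27² = 14949.9529, σ² = 19.47² = 379.0809; σ² + n·σ₀² = 379.0809 + 9·14949.9529 = 134928.657.
Posterior precision = 1/σ₀² + n/σ² = 1/14949.9529 + 9/379.0809 = (σ² + n·σ₀²)/(σ₀²σ²) = 134928.657/(14949.9529·379.0809); posterior variance σₙ² = σ₀²σ²/(σ² + n·σ₀²) = 14949.9529·379.0809/134928.657 = 42.001764.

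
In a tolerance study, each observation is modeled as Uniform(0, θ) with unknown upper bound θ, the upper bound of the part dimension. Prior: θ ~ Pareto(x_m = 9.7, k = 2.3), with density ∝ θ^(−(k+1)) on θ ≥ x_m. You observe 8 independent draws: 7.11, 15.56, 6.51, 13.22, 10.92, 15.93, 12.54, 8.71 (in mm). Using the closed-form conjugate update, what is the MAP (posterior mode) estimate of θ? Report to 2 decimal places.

A Pareto(scale x_m, shape k) prior on the upper bound θ of Uniform(0, θ) is conjugate: posterior is Pareto(max(x_m, max xᵢ), k + n).
Sample maximum = 15.93; prior scale x_m = 9.7 → posterior scale = max = 15.93.
Posterior shape = 2.3 + 8 = 10.3.
The Pareto density is decreasing on [x_m, ∞), so the mode is x_m = 15.93.

15.93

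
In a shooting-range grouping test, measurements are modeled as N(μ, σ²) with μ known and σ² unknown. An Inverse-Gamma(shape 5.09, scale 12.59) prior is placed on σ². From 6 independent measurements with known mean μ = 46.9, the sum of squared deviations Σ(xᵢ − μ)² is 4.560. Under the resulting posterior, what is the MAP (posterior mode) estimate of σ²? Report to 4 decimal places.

1.6359

With known mean μ and an Inverse-Gamma(α, β) prior on σ², the Normal likelihood is conjugate: posterior is Inv-Gamma(α + n/2, β + Σ(xᵢ−μ)²/2).
Posterior: Inv-Gamma(5.09 + 6/2, 12.59 + 4.560/2) = Inv-Gamma(8.09, 14.8700).
Mode = β/(α+1) = 14.8700/9.09 = 1.6359.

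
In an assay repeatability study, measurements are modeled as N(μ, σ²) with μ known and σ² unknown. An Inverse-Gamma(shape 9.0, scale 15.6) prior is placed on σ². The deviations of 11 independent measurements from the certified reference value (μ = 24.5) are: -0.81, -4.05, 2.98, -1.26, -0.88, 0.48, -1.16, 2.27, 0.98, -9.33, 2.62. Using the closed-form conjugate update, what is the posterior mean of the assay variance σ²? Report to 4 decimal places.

With known mean μ and an Inverse-Gamma(α, β) prior on σ², the Normal likelihood is conjugate: posterior is Inv-Gamma(α + n/2, β + Σ(xᵢ−μ)²/2).
Σ(xᵢ−μ)² = (-0.81)² + (-4.05)² + (2.98)² + (-1.26)² + (-0.88)² + (0.48)² + (-1.16)² + (2.27)² + (0.98)² + (-9.33)² + (2.62)² = 129.9036.
Posterior: Inv-Gamma(9.0 + 11/2, 15.6 + 129.9036/2) = Inv-Gamma(14.50, 80.55180).
E[σ²|data] = β/(α−1) = 80.55180/13.50 = 5.9668.

5.9668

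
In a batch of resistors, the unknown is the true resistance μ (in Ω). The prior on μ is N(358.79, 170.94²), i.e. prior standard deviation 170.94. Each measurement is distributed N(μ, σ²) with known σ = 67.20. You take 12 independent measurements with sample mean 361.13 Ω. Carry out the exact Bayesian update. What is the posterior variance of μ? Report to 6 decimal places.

371.535134

For Normal data with known variance σ², a Normal(μ₀, σ₀²) prior on μ is conjugate. Posterior precision = 1/σ₀² + n/σ²; posterior mean is the precision-weighted average of μ₀ and x̄.
σ₀² = 170.94² = 29220.4836, σ² = 67.20² = 4515.84; σ² + n·σ₀² = 4515.84 + 12·29220.4836 = 355161.6432.
Posterior precision = 1/σ₀² + n/σ² = 1/29220.4836 + 12/4515.84 = (σ² + n·σ₀²)/(σ₀²σ²) = 355161.6432/(29220.4836·4515.84); posterior variance σₙ² = σ₀²σ²/(σ² + n·σ₀²) = 29220.4836·4515.84/355161.6432 = 371.535134.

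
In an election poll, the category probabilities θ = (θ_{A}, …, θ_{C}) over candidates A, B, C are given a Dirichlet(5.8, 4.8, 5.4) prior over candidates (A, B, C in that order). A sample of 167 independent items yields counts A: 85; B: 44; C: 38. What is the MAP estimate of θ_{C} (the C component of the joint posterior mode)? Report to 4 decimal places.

0.2356

The Dirichlet prior is conjugate to the Multinomial likelihood: each posterior αⱼ = prior αⱼ + observed count nⱼ.
Posterior concentration: (90.8, 48.8, 43.4), total = 183.0.
Joint mode component: (α_{C}−1)/(Σα−K) = 42.4/180.0 = 0.2356.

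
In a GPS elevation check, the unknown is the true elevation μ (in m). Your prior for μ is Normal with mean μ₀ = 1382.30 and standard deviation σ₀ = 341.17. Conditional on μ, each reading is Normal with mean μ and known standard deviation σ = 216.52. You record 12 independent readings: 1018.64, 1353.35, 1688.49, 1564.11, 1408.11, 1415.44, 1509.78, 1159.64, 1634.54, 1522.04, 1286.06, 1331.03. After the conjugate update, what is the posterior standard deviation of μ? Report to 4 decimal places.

For Normal data with known variance σ², a Normal(μ₀, σ₀²) prior on μ is conjugate. Posterior precision = 1/σ₀² + n/σ²; posterior mean is the precision-weighted average of μ₀ and x̄.
σ₀² = 341.17² = 116396.9689, σ² = 216.52² = 46880.9104; σ² + n·σ₀² = 46880.9104 + 12·116396.9689 = 1443644.5372.
Posterior precision = 1/σ₀² + n/σ² = 1/116396.9689 + 12/46880.9104 = (σ² + n·σ₀²)/(σ₀²σ²) = 1443644.5372/(116396.9689·46880.9104); posterior variance σₙ² = σ₀²σ²/(σ² + n·σ₀²) = 116396.9689·46880.9104/1443644.5372 = 3779.874983.
Posterior SD = √σₙ² = √(116396.9689·46880.9104/1443644.5372) = 61.4807.

61.4807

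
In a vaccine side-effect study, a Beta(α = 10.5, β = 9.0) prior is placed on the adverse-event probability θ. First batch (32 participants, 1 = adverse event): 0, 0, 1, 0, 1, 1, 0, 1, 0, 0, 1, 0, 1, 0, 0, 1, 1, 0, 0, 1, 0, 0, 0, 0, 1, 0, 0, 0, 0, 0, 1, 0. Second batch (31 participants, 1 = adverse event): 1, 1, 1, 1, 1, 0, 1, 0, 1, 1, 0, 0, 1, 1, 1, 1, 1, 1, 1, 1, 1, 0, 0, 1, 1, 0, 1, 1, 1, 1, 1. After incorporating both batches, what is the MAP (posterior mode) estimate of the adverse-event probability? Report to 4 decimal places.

0.5528

The Beta prior is conjugate to a Binomial/Bernoulli likelihood; the update adds successes to α and failures to β.
After batch 1: Beta(10.5+11, 9.0+21) = Beta(21.5, 30.0).
After batch 2: Beta(21.5+24, 30.0+7) = Beta(45.5, 37.0).
Mode of Beta(a,b) for a,b>1 is (a−1)/(a+b−2) = 44.5/80.5 = 0.5528.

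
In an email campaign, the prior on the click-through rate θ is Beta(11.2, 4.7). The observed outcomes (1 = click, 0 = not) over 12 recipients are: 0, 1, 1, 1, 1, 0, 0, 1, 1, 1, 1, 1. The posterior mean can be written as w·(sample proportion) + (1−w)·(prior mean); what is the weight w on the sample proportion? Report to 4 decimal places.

0.4301

The Beta prior is conjugate to a Binomial/Bernoulli likelihood; the update adds successes to α and failures to β.
Posterior mean = (α₀+k)/(α₀+β₀+n) = [n/(α₀+β₀+n)]·(k/n) + [(α₀+β₀)/(α₀+β₀+n)]·α₀/(α₀+β₀), so only n and the prior enter the weight.
The weight on the data is w = n/(α₀+β₀+n) = 12/(11.2+4.7+12) = 12/27.9 = 0.4301.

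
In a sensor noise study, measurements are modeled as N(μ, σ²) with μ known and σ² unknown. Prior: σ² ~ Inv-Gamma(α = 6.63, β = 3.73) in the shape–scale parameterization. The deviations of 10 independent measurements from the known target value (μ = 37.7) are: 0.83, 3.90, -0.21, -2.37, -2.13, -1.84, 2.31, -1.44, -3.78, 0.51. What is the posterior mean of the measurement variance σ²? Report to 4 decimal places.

With known mean μ and an Inverse-Gamma(α, β) prior on σ², the Normal likelihood is conjugate: posterior is Inv-Gamma(α + n/2, β + Σ(xᵢ−μ)²/2).
Σ(xᵢ−μ)² = (0.83)² + (3.90)² + (-0.21)² + (-2.37)² + (-2.13)² + (-1.84)² + (2.31)² + (-1.44)² + (-3.78)² + (0.51)² = 51.4406.
Posterior: Inv-Gamma(6.63 + 10/2, 3.73 + 51.4406/2) = Inv-Gamma(11.63, 29.45030).
E[σ²|data] = β/(α−1) = 29.45030/10.63 = 2.7705.

2.7705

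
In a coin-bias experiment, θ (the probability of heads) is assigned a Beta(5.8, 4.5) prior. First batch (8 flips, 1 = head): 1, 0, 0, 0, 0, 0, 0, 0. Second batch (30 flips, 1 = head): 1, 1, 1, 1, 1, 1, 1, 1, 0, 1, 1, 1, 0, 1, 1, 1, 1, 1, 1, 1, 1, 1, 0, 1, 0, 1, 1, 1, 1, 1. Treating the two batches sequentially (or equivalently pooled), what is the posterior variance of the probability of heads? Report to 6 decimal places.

The Beta prior is conjugate to a Binomial/Bernoulli likelihood; the update adds successes to α and failures to β.
After batch 1: Beta(5.8+1, 4.5+7) = Beta(6.8, 11.5).
After batch 2: Beta(6.8+26, 11.5+4) = Beta(32.8, 15.5).
Var = αβ/((α+β)²(α+β+1)) = 32.8·15.5/(48.3²·49.3) = 0.004420.

0.004420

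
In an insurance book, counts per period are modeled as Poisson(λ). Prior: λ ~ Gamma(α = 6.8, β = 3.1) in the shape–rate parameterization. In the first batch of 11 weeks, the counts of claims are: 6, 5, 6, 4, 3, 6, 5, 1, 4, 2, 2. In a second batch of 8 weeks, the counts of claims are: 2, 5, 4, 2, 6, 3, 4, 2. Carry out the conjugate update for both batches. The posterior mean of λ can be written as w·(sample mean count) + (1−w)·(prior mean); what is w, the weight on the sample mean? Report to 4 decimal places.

With a Gamma(shape α, rate β) prior, the Poisson likelihood is conjugate: the posterior is Gamma(α + ΣXᵢ, β + n).
Total number of weeks: n = 11 + 8 = 19.
Posterior mean = (α₀+S)/(β₀+n) = [n/(β₀+n)]·(S/n) + [β₀/(β₀+n)]·(α₀/β₀), so only n and β₀ enter the weight.
Weight on data w = n/(β₀+n) = 19/(3.1+19) = 19/22.1 = 0.8597.

0.8597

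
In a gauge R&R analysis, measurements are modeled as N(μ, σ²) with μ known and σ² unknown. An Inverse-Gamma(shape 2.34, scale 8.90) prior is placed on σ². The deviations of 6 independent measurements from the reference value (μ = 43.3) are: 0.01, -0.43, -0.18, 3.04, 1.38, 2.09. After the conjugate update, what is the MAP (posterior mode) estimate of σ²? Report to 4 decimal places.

With known mean μ and an Inverse-Gamma(α, β) prior on σ², the Normal likelihood is conjugate: posterior is Inv-Gamma(α + n/2, β + Σ(xᵢ−μ)²/2).
Σ(xᵢ−μ)² = (0.01)² + (-0.43)² + (-0.18)² + (3.04)² + (1.38)² + (2.09)² = 15.7315.
Posterior: Inv-Gamma(2.34 + 6/2, 8.90 + 15.7315/2) = Inv-Gamma(5.34, 16.76575).
Mode = β/(α+1) = 16.76575/6.34 = 2.6444.

2.6444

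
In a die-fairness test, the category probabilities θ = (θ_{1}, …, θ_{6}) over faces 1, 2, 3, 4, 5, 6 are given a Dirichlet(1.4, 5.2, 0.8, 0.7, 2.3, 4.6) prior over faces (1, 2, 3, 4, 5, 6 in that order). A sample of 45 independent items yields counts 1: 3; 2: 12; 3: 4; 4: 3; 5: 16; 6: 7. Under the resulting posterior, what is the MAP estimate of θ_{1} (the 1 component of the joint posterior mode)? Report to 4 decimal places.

The Dirichlet prior is conjugate to the Multinomial likelihood: each posterior αⱼ = prior αⱼ + observed count nⱼ.
Posterior concentration: (4.4, 17.2, 4.8, 3.7, 18.3, 11.6), total = 60.0.
Joint mode component: (α_{1}−1)/(Σα−K) = 3.4/54.0 = 0.0630.

0.0630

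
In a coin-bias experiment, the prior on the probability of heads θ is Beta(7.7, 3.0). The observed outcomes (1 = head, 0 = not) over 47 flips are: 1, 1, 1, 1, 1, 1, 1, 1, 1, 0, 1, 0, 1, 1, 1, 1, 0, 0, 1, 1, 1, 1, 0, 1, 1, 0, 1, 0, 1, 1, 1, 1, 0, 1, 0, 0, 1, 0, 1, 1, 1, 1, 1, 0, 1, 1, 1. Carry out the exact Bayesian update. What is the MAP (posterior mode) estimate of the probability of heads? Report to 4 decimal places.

0.7487

The Beta prior is conjugate to a Binomial/Bernoulli likelihood; the update adds successes to α and failures to β.
Posterior: Beta(α+k, β+n−k) = Beta(7.7+35, 3.0+12) = Beta(42.7, 15.0).
Mode of Beta(a,b) for a,b>1 is (a−1)/(a+b−2) = 41.7/55.7 = 0.7487.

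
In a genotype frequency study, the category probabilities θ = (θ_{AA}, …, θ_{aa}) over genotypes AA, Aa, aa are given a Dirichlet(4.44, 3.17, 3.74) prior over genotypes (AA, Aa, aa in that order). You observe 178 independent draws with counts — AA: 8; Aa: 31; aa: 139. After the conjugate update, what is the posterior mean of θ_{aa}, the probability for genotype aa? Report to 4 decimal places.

The Dirichlet prior is conjugate to the Multinomial likelihood: each posterior αⱼ = prior αⱼ + observed count nⱼ.
Posterior concentration: (12.44, 34.17, 142.74), total = 189.35.
E[θ_{aa}|data] = α_{aa}/Σα = 142.74/189.35 = 0.7538.

0.7538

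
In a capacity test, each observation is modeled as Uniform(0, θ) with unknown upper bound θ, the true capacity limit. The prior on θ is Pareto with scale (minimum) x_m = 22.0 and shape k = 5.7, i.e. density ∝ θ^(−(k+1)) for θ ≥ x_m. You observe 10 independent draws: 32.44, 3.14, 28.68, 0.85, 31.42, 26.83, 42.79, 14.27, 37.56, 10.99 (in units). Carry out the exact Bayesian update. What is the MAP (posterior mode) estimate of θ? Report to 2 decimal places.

42.79

A Pareto(scale x_m, shape k) prior on the upper bound θ of Uniform(0, θ) is conjugate: posterior is Pareto(max(x_m, max xᵢ), k + n).
Sample maximum = 42.79; prior scale x_m = 22.0 → posterior scale = max = 42.79.
Posterior shape = 5.7 + 10 = 15.7.
The Pareto density is decreasing on [x_m, ∞), so the mode is x_m = 42.79.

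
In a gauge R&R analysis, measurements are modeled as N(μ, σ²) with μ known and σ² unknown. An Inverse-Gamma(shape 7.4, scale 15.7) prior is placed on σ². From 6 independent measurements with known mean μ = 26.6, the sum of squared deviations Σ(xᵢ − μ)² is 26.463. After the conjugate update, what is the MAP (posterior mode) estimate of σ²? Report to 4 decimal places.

2.5379

With known mean μ and an Inverse-Gamma(α, β) prior on σ², the Normal likelihood is conjugate: posterior is Inv-Gamma(α + n/2, β + Σ(xᵢ−μ)²/2).
Posterior: Inv-Gamma(7.4 + 6/2, 15.7 + 26.463/2) = Inv-Gamma(10.40, 28.9315).
Mode = β/(α+1) = 28.9315/11.40 = 2.5379.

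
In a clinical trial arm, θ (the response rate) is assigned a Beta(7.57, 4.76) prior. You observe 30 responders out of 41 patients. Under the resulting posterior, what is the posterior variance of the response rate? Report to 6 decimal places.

0.003832

The Beta prior is conjugate to a Binomial/Bernoulli likelihood; the update adds successes to α and failures to β.
Posterior: Beta(α+k, β+n−k) = Beta(7.57+30, 4.76+11) = Beta(37.57, 15.76).
Var = αβ/((α+β)²(α+β+1)) = 37.57·15.76/(53.33²·54.33) = 0.003832.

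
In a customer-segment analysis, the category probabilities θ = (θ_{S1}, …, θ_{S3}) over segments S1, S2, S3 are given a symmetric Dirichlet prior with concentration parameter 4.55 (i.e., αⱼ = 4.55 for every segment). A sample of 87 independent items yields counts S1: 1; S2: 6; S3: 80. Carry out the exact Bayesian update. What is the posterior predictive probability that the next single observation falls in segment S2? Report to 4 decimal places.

0.1048

The Dirichlet prior is conjugate to the Multinomial likelihood: each posterior αⱼ = prior αⱼ + observed count nⱼ.
Posterior concentration: (5.55, 10.55, 84.55), total = 100.65.
P(next = S2 | data) = α_{S2}/Σα = 0.1048.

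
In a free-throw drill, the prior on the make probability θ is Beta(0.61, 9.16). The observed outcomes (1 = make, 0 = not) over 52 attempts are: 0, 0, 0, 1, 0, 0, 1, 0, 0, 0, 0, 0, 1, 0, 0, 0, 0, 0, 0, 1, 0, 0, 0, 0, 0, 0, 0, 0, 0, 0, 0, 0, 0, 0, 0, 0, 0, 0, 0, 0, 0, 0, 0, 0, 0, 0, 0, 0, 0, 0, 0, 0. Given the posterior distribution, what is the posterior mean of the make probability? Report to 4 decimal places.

0.0746

The Beta prior is conjugate to a Binomial/Bernoulli likelihood; the update adds successes to α and failures to β.
Posterior: Beta(α+k, β+n−k) = Beta(0.61+4, 9.16+48) = Beta(4.61, 57.16).
Posterior mean = α/(α+β) = 4.61/61.77 = 0.0746.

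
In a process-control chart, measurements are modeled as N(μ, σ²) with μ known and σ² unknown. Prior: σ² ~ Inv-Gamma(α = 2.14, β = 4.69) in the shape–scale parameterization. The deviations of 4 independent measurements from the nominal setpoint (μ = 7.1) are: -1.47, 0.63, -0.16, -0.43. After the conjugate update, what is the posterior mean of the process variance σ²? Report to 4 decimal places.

With known mean μ and an Inverse-Gamma(α, β) prior on σ², the Normal likelihood is conjugate: posterior is Inv-Gamma(α + n/2, β + Σ(xᵢ−μ)²/2).
Σ(xᵢ−μ)² = (-1.47)² + (0.63)² + (-0.16)² + (-0.43)² = 2.7683.
Posterior: Inv-Gamma(2.14 + 4/2, 4.69 + 2.7683/2) = Inv-Gamma(4.14, 6.07415).
E[σ²|data] = β/(α−1) = 6.07415/3.14 = 1.9344.

1.9344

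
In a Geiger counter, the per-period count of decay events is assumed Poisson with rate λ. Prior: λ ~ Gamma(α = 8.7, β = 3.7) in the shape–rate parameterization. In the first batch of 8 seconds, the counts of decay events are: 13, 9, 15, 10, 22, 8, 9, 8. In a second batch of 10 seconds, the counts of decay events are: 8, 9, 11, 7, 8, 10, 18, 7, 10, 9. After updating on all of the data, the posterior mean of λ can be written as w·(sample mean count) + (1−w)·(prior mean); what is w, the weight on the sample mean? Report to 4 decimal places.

0.8295

With a Gamma(shape α, rate β) prior, the Poisson likelihood is conjugate: the posterior is Gamma(α + ΣXᵢ, β + n).
Total number of seconds: n = 8 + 10 = 18.
Posterior mean = (α₀+S)/(β₀+n) = [n/(β₀+n)]·(S/n) + [β₀/(β₀+n)]·(α₀/β₀), so only n and β₀ enter the weight.
Weight on data w = n/(β₀+n) = 18/(3.7+18) = 18/21.7 = 0.8295.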